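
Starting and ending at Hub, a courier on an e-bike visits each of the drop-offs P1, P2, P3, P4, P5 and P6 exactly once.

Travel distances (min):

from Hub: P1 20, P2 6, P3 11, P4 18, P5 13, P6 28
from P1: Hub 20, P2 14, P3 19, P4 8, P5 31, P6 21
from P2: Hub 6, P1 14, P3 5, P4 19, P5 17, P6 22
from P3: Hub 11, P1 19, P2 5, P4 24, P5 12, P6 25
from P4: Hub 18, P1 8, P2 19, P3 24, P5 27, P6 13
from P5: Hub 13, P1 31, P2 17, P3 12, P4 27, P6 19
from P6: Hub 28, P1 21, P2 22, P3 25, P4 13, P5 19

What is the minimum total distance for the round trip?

Minimum total distance: 83 min.

There are 360 distinct closed tours to check (reversals are equivalent).
Hub → P1 → P2 → P3 → P4 → P5 → P6 → Hub: 20+14+5+24+27+19+28 = 137
Hub → P1 → P2 → P3 → P4 → P6 → P5 → Hub: 20+14+5+24+13+19+13 = 108
Hub → P1 → P2 → P3 → P5 → P4 → P6 → Hub: 20+14+5+12+27+13+28 = 119
Hub → P1 → P2 → P3 → P5 → P6 → P4 → Hub: 20+14+5+12+19+13+18 = 101
Hub → P1 → P2 → P3 → P6 → P4 → P5 → Hub: 20+14+5+25+13+27+13 = 117
Hub → P1 → P2 → P3 → P6 → P5 → P4 → Hub: 20+14+5+25+19+27+18 = 128
Hub → P1 → P2 → P4 → P3 → P5 → P6 → Hub: 20+14+19+24+12+19+28 = 136
Hub → P1 → P2 → P4 → P3 → P6 → P5 → Hub: 20+14+19+24+25+19+13 = 134
… (352 more)
Hub → P1 → P4 → P6 → P5 → P3 → P2 → Hub: 20+8+13+19+12+5+6 = 83  ← best
The minimum is 83.
One optimal route: Hub → P1 → P4 → P6 → P5 → P3 → P2 → Hub (or its reverse).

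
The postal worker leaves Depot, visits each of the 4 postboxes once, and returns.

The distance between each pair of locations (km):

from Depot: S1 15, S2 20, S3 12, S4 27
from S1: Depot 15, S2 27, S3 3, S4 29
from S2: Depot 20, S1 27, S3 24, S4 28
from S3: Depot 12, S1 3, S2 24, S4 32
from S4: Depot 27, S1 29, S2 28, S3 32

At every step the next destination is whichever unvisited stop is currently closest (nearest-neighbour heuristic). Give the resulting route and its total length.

97 km along Depot → S3 → S1 → S2 → S4 → Depot.

From Depot: distances to unvisited — S3=12, S1=15, S2=20, S4=27. Nearest is S3 (12).
From S3: distances to unvisited — S1=3, S2=24, S4=32. Nearest is S1 (3).
From S1: distances to unvisited — S2=27, S4=29. Nearest is S2 (27).
From S2: distances to unvisited — S4=28. Nearest is S4 (28).
Return S4→Depot: 27.
Total = 12 + 3 + 27 + 28 + 27 = 97.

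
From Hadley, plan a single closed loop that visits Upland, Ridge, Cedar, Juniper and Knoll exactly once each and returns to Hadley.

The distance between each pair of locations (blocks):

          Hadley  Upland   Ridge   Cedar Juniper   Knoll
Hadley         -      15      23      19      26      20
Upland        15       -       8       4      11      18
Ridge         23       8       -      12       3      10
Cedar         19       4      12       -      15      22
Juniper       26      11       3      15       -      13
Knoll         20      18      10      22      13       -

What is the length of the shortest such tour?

There are 60 distinct closed tours to check (reversals are equivalent).
Hadley → Upland → Ridge → Cedar → Juniper → Knoll → Hadley: 15+8+12+15+13+20 = 83
Hadley → Upland → Ridge → Cedar → Knoll → Juniper → Hadley: 15+8+12+22+13+26 = 96
Hadley → Upland → Ridge → Juniper → Cedar → Knoll → Hadley: 15+8+3+15+22+20 = 83
Hadley → Upland → Ridge → Juniper → Knoll → Cedar → Hadley: 15+8+3+13+22+19 = 80
Hadley → Upland → Ridge → Knoll → Cedar → Juniper → Hadley: 15+8+10+22+15+26 = 96
Hadley → Upland → Ridge → Knoll → Juniper → Cedar → Hadley: 15+8+10+13+15+19 = 80
Hadley → Upland → Cedar → Ridge → Juniper → Knoll → Hadley: 15+4+12+3+13+20 = 67
Hadley → Upland → Cedar → Ridge → Knoll → Juniper → Hadley: 15+4+12+10+13+26 = 80
Hadley → Upland → Cedar → Juniper → Ridge → Knoll → Hadley: 15+4+15+3+10+20 = 67
Hadley → Upland → Cedar → Juniper → Knoll → Ridge → Hadley: 15+4+15+13+10+23 = 80
Hadley → Upland → Cedar → Knoll → Ridge → Juniper → Hadley: 15+4+22+10+3+26 = 80
Hadley → Upland → Cedar → Knoll → Juniper → Ridge → Hadley: 15+4+22+13+3+23 = 80
Hadley → Upland → Juniper → Ridge → Cedar → Knoll → Hadley: 15+11+3+12+22+20 = 83
Hadley → Upland → Juniper → Ridge → Knoll → Cedar → Hadley: 15+11+3+10+22+19 = 80
… (46 more)
The minimum is 67.
One optimal route: Hadley → Upland → Cedar → Ridge → Juniper → Knoll → Hadley (or its reverse).

Minimum total distance: 67 blocks.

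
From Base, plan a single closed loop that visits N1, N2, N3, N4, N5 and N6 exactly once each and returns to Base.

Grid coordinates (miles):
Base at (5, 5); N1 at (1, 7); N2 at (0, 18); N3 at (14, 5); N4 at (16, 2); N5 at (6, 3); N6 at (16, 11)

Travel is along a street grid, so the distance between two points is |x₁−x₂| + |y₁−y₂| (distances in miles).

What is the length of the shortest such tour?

With 6 stops there are 6!/2 = 360 distinct round trips (a route and its reverse cost the same).
Base-N1-N2-N3-N4-N5-N6-Base: 6+12+27+5+11+18+17 = 96
Base-N1-N2-N3-N4-N6-N5-Base: 6+12+27+5+9+18+3 = 80
Base-N1-N2-N3-N5-N4-N6-Base: 6+12+27+10+11+9+17 = 92
Base-N1-N2-N3-N5-N6-N4-Base: 6+12+27+10+18+9+14 = 96
Base-N1-N2-N3-N6-N4-N5-Base: 6+12+27+8+9+11+3 = 76
Base-N1-N2-N3-N6-N5-N4-Base: 6+12+27+8+18+11+14 = 96
Base-N1-N2-N4-N3-N5-N6-Base: 6+12+32+5+10+18+17 = 100
Base-N1-N2-N4-N3-N6-N5-Base: 6+12+32+5+8+18+3 = 84
… (352 more)
Base-N1-N2-N6-N3-N4-N5-Base: 6+12+23+8+5+11+3 = 68  ← best
The minimum is 68.
One optimal route: Base → N1 → N2 → N6 → N3 → N4 → N5 → Base (or its reverse).

Shortest round trip = 68 miles.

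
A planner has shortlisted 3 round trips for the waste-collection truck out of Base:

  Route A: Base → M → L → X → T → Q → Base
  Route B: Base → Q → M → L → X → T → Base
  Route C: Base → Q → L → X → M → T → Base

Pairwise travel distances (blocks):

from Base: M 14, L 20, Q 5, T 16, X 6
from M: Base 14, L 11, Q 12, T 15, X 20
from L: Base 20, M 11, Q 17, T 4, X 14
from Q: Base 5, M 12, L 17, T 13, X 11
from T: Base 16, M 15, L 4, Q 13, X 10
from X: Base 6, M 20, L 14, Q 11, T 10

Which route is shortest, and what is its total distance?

Shortest is Route A, total 67 blocks.

Route A: 14 + 11 + 14 + 10 + 13 + 5 = 67
Route B: 5 + 12 + 11 + 14 + 10 + 16 = 68
Route C: 5 + 17 + 14 + 20 + 15 + 16 = 87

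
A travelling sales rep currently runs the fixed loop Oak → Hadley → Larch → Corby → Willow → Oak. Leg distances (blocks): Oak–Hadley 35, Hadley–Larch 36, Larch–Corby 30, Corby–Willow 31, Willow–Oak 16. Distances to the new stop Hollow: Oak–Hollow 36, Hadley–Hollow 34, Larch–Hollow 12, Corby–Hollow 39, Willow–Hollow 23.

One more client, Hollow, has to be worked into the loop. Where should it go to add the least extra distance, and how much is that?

Adding 10 blocks by placing Hollow on the Hadley–Larch leg.

Insertion cost between consecutive stops i–j is d(i,Hollow) + d(Hollow,j) − d(i,j):
  between Oak and Hadley: 36 + 34 − 35 = 35
  between Hadley and Larch: 34 + 12 − 36 = 10
  between Larch and Corby: 12 + 39 − 30 = 21
  between Corby and Willow: 39 + 23 − 31 = 31
  between Willow and Oak: 23 + 36 − 16 = 43
Cheapest insertion is between Hadley and Larch, adding 10.
New total = 148 + 10 = 158.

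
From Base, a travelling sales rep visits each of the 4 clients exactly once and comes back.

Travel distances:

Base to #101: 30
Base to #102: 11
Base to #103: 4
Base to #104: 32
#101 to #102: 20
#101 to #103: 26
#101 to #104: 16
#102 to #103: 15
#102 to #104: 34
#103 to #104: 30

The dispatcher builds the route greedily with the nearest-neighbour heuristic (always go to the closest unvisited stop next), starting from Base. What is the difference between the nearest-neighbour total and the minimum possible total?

From Base: #103=4, #102=11, #101=30, #104=32 → choose #103 (4).
From #103: #102=15, #101=26, #104=30 → choose #102 (15).
From #102: #101=20, #104=34 → choose #101 (20).
From #101: #104=16 → choose #104 (16).
NN route Base → #103 → #102 → #101 → #104 → Base costs 87.
Optimal: Base → #102 → #101 → #104 → #103 → Base costs 81 (by enumerating all 12 distinct tours).
Excess = 87 − 81 = 6.

The nearest-neighbour route is 6 longer than optimal.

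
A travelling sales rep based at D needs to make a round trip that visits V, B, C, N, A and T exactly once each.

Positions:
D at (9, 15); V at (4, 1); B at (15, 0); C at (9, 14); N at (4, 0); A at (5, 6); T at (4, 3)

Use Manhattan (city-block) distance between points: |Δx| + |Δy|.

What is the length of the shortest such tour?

52 — the shortest possible round trip.

D→V→B→C→N→A→T→D: 19+12+20+19+7+4+17 = 98
D→V→B→C→N→T→A→D: 19+12+20+19+3+4+13 = 90
D→V→B→C→A→N→T→D: 19+12+20+12+7+3+17 = 90
D→V→B→C→A→T→N→D: 19+12+20+12+4+3+20 = 90
D→V→B→C→T→N→A→D: 19+12+20+16+3+7+13 = 90
D→V→B→C→T→A→N→D: 19+12+20+16+4+7+20 = 98
D→V→B→N→C→A→T→D: 19+12+11+19+12+4+17 = 94
D→V→B→N→C→T→A→D: 19+12+11+19+16+4+13 = 94
… (352 more)
D→B→N→V→T→A→C→D: 21+11+1+2+4+12+1 = 52  ← best
The minimum is 52.
One optimal route: D → B → N → V → T → A → C → D (or its reverse).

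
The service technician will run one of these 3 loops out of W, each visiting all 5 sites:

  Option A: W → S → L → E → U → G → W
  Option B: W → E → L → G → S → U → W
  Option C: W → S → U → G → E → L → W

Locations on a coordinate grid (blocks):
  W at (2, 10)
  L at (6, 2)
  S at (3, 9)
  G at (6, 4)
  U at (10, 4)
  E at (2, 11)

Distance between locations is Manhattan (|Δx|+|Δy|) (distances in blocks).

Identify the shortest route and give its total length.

Option A: 2 + 10 + 13 + 15 + 4 + 10 = 54
Option B: 1 + 13 + 2 + 8 + 12 + 14 = 50
Option C: 2 + 12 + 4 + 11 + 13 + 12 = 54

50 blocks — Option B is the shortest.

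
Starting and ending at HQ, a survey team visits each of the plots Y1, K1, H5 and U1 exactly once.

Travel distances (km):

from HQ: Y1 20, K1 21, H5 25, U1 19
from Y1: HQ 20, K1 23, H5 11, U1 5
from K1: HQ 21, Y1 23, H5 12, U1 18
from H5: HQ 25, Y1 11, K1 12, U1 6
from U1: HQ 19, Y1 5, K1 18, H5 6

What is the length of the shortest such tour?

With 4 stops there are 4!/2 = 12 distinct round trips (a route and its reverse cost the same).
HQ→Y1→K1→H5→U1→HQ: 20+23+12+6+19 = 80
HQ→Y1→K1→U1→H5→HQ: 20+23+18+6+25 = 92
HQ→Y1→H5→K1→U1→HQ: 20+11+12+18+19 = 80
HQ→Y1→H5→U1→K1→HQ: 20+11+6+18+21 = 76
HQ→Y1→U1→K1→H5→HQ: 20+5+18+12+25 = 80
HQ→Y1→U1→H5→K1→HQ: 20+5+6+12+21 = 64
HQ→K1→Y1→H5→U1→HQ: 21+23+11+6+19 = 80
HQ→K1→Y1→U1→H5→HQ: 21+23+5+6+25 = 80
HQ→K1→H5→Y1→U1→HQ: 21+12+11+5+19 = 68
HQ→K1→U1→Y1→H5→HQ: 21+18+5+11+25 = 80
HQ→H5→Y1→K1→U1→HQ: 25+11+23+18+19 = 96
HQ→H5→K1→Y1→U1→HQ: 25+12+23+5+19 = 84
The minimum is 64.
One optimal route: HQ → Y1 → U1 → H5 → K1 → HQ (or its reverse).

Shortest round trip = 64 km.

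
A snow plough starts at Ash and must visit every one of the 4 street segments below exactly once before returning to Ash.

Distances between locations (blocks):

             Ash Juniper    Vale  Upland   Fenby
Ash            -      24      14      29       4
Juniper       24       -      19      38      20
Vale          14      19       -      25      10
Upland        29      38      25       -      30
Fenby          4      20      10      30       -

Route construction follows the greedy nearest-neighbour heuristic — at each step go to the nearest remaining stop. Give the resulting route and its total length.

Total distance 100 blocks via the nearest-neighbour route Ash → Fenby → Vale → Juniper → Upland → Ash.

At Ash the remaining stops are Fenby 4, Vale 14, Juniper 24, Upland 29; go to Fenby.
At Fenby the remaining stops are Vale 10, Juniper 20, Upland 30; go to Vale.
At Vale the remaining stops are Juniper 19, Upland 25; go to Juniper.
At Juniper the remaining stops are Upland 38; go to Upland.
Return Upland→Ash: 29.
Total = 4 + 10 + 19 + 38 + 29 = 100.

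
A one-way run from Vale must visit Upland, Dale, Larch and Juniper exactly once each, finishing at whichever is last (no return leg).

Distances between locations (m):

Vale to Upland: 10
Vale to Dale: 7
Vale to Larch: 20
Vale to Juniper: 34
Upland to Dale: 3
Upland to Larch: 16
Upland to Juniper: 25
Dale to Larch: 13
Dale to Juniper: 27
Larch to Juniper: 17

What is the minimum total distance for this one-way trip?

There are 4! = 24 possible orderings.
Vale→Upland→Dale→Larch→Juniper: 10+3+13+17 = 43
Vale→Upland→Dale→Juniper→Larch: 10+3+27+17 = 57
Vale→Upland→Larch→Dale→Juniper: 10+16+13+27 = 66
Vale→Upland→Larch→Juniper→Dale: 10+16+17+27 = 70
Vale→Upland→Juniper→Dale→Larch: 10+25+27+13 = 75
Vale→Upland→Juniper→Larch→Dale: 10+25+17+13 = 65
Vale→Dale→Upland→Larch→Juniper: 7+3+16+17 = 43
Vale→Dale→Upland→Juniper→Larch: 7+3+25+17 = 52
Vale→Dale→Larch→Upland→Juniper: 7+13+16+25 = 61
Vale→Dale→Larch→Juniper→Upland: 7+13+17+25 = 62
Vale→Dale→Juniper→Upland→Larch: 7+27+25+16 = 75
Vale→Dale→Juniper→Larch→Upland: 7+27+17+16 = 67
Vale→Larch→Upland→Dale→Juniper: 20+16+3+27 = 66
Vale→Larch→Upland→Juniper→Dale: 20+16+25+27 = 88
… (10 more)
The minimum is 43.
One shortest path: Vale → Upland → Dale → Larch → Juniper.

Minimum one-way distance = 43 m.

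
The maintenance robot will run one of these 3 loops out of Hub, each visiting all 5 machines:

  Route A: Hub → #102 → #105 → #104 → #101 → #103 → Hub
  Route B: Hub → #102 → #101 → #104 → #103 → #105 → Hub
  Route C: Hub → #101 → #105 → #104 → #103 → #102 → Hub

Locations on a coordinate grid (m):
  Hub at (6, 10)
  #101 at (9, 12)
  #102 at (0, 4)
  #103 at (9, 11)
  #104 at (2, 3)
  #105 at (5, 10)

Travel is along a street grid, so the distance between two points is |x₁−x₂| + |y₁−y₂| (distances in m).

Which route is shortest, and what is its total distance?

Route A: 12 + 11 + 10 + 16 + 1 + 4 = 54
Route B: 12 + 17 + 16 + 15 + 5 + 1 = 66
Route C: 5 + 6 + 10 + 15 + 16 + 12 = 64

Shortest is Route A, total 54 m.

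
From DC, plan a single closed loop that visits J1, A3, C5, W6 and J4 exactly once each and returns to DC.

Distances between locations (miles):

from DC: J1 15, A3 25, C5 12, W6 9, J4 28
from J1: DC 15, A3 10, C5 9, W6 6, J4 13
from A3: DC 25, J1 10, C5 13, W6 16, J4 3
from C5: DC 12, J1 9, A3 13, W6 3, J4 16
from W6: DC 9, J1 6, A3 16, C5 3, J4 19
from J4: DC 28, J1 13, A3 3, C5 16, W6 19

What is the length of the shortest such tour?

Shortest round trip = 56 miles.

DC - J1 - A3 - C5 - W6 - J4 - DC: 15+10+13+3+19+28 = 88
DC - J1 - A3 - C5 - J4 - W6 - DC: 15+10+13+16+19+9 = 82
DC - J1 - A3 - W6 - C5 - J4 - DC: 15+10+16+3+16+28 = 88
DC - J1 - A3 - W6 - J4 - C5 - DC: 15+10+16+19+16+12 = 88
DC - J1 - A3 - J4 - C5 - W6 - DC: 15+10+3+16+3+9 = 56
DC - J1 - A3 - J4 - W6 - C5 - DC: 15+10+3+19+3+12 = 62
DC - J1 - C5 - A3 - W6 - J4 - DC: 15+9+13+16+19+28 = 100
DC - J1 - C5 - A3 - J4 - W6 - DC: 15+9+13+3+19+9 = 68
DC - J1 - C5 - W6 - A3 - J4 - DC: 15+9+3+16+3+28 = 74
DC - J1 - C5 - W6 - J4 - A3 - DC: 15+9+3+19+3+25 = 74
DC - J1 - C5 - J4 - A3 - W6 - DC: 15+9+16+3+16+9 = 68
DC - J1 - C5 - J4 - W6 - A3 - DC: 15+9+16+19+16+25 = 100
DC - J1 - W6 - A3 - C5 - J4 - DC: 15+6+16+13+16+28 = 94
DC - J1 - W6 - A3 - J4 - C5 - DC: 15+6+16+3+16+12 = 68
… (46 more)
The minimum is 56.
One optimal route: DC → J1 → A3 → J4 → C5 → W6 → DC (or its reverse).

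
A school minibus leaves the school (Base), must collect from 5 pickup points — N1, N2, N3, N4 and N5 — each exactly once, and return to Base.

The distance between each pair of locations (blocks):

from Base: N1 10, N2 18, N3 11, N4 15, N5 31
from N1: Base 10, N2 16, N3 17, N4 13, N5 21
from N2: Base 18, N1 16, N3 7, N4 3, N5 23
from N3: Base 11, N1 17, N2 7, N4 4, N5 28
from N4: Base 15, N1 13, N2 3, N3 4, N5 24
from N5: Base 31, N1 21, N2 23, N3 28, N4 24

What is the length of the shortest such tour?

With 5 stops there are 5!/2 = 60 distinct round trips (a route and its reverse cost the same).
Base - N1 - N2 - N3 - N4 - N5 - Base: 10+16+7+4+24+31 = 92
Base - N1 - N2 - N3 - N5 - N4 - Base: 10+16+7+28+24+15 = 100
Base - N1 - N2 - N4 - N3 - N5 - Base: 10+16+3+4+28+31 = 92
Base - N1 - N2 - N4 - N5 - N3 - Base: 10+16+3+24+28+11 = 92
Base - N1 - N2 - N5 - N3 - N4 - Base: 10+16+23+28+4+15 = 96
Base - N1 - N2 - N5 - N4 - N3 - Base: 10+16+23+24+4+11 = 88
Base - N1 - N3 - N2 - N4 - N5 - Base: 10+17+7+3+24+31 = 92
Base - N1 - N3 - N2 - N5 - N4 - Base: 10+17+7+23+24+15 = 96
Base - N1 - N3 - N4 - N2 - N5 - Base: 10+17+4+3+23+31 = 88
Base - N1 - N3 - N4 - N5 - N2 - Base: 10+17+4+24+23+18 = 96
Base - N1 - N3 - N5 - N2 - N4 - Base: 10+17+28+23+3+15 = 96
Base - N1 - N3 - N5 - N4 - N2 - Base: 10+17+28+24+3+18 = 100
Base - N1 - N4 - N2 - N3 - N5 - Base: 10+13+3+7+28+31 = 92
Base - N1 - N4 - N2 - N5 - N3 - Base: 10+13+3+23+28+11 = 88
… (46 more)
Base - N1 - N5 - N2 - N4 - N3 - Base: 10+21+23+3+4+11 = 72  ← best
The minimum is 72.
One optimal route: Base → N1 → N5 → N2 → N4 → N3 → Base (or its reverse).

72 blocks — the shortest possible round trip.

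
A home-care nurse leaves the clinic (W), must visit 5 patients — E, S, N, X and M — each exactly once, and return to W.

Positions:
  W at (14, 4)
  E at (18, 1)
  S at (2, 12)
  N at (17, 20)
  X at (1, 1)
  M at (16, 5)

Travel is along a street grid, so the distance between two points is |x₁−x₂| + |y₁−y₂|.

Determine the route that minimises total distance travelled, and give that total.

With 5 stops there are 5!/2 = 60 distinct round trips (a route and its reverse cost the same).
W→E→S→N→X→M→W: 7+27+23+35+19+3 = 114
W→E→S→N→M→X→W: 7+27+23+16+19+16 = 108
W→E→S→X→N→M→W: 7+27+12+35+16+3 = 100
W→E→S→X→M→N→W: 7+27+12+19+16+19 = 100
W→E→S→M→N→X→W: 7+27+21+16+35+16 = 122
W→E→S→M→X→N→W: 7+27+21+19+35+19 = 128
W→E→N→S→X→M→W: 7+20+23+12+19+3 = 84
W→E→N→S→M→X→W: 7+20+23+21+19+16 = 106
W→E→N→X→S→M→W: 7+20+35+12+21+3 = 98
W→E→N→X→M→S→W: 7+20+35+19+21+20 = 122
W→E→N→M→S→X→W: 7+20+16+21+12+16 = 92
W→E→N→M→X→S→W: 7+20+16+19+12+20 = 94
W→E→X→S→N→M→W: 7+17+12+23+16+3 = 78
W→E→X→S→M→N→W: 7+17+12+21+16+19 = 92
… (46 more)
The minimum is 78.
One optimal route: W → E → X → S → N → M → W (or its reverse).

Minimum total distance: 78.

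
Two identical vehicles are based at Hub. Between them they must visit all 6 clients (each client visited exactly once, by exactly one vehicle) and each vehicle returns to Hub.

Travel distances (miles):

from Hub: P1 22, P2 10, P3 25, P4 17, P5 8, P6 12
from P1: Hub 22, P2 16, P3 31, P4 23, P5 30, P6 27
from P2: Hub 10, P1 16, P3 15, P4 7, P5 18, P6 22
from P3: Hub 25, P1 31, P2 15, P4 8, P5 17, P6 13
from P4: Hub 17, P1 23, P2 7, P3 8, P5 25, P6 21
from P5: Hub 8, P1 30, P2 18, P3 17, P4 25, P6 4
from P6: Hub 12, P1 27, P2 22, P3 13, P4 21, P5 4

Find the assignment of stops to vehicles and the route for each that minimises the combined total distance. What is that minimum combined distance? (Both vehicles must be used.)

Minimum combined distance: 94 miles.

Check every non-empty split of the stops between the two vehicles; for each half take its own optimal tour:
  {P1} + {P2, P3, P4, P5, P6}: 44 + 50 = 94
  {P2} + {P1, P3, P4, P5, P6}: 20 + 78 = 98
  {P1, P2} + {P3, P4, P5, P6}: 48 + 50 = 98
  {P3} + {P1, P2, P4, P5, P6}: 50 + 78 = 128
  {P1, P3} + {P2, P4, P5, P6}: 78 + 50 = 128
  {P2, P3} + {P1, P4, P5, P6}: 50 + 78 = 128
  … (31 splits in total)
Best: vehicle 1 Hub → P1 → Hub = 44; vehicle 2 Hub → P2 → P4 → P3 → P6 → P5 → Hub = 50; combined 94.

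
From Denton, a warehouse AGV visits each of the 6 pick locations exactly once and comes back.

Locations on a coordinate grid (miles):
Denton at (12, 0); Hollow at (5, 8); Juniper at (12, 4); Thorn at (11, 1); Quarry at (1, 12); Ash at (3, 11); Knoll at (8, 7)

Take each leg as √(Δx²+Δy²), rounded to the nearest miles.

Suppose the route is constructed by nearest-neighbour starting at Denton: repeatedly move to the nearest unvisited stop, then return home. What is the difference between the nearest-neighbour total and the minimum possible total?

From Denton: Thorn=1, Juniper=4, Knoll=8, Hollow=11, Ash=14, Quarry=16 → choose Thorn (1).
From Thorn: Juniper=3, Knoll=7, Hollow=9, Ash=13, Quarry=15 → choose Juniper (3).
From Juniper: Knoll=5, Hollow=8, Ash=11, Quarry=14 → choose Knoll (5).
From Knoll: Hollow=3, Ash=6, Quarry=9 → choose Hollow (3).
From Hollow: Ash=4, Quarry=6 → choose Ash (4).
From Ash: Quarry=2 → choose Quarry (2).
NN route Denton → Thorn → Juniper → Knoll → Hollow → Ash → Quarry → Denton costs 34.
Optimal: Denton → Juniper → Knoll → Ash → Quarry → Hollow → Thorn → Denton costs 33 (by enumerating all 360 distinct tours).
Excess = 34 − 33 = 1.

1 miles longer than the optimal tour.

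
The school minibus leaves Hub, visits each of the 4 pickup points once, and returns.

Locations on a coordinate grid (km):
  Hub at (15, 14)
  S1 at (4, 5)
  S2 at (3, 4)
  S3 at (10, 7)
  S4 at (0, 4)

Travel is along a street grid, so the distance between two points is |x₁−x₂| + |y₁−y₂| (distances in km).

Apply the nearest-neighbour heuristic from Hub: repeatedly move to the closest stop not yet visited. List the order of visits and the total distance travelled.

Nearest-neighbour total = 50 km; route Hub → S3 → S1 → S2 → S4 → Hub.

At Hub the remaining stops are S3 12, S1 20, S2 22, S4 25; go to S3.
At S3 the remaining stops are S1 8, S2 10, S4 13; go to S1.
At S1 the remaining stops are S2 2, S4 5; go to S2.
At S2 the remaining stops are S4 3; go to S4.
Return S4→Hub: 25.
Total = 12 + 8 + 2 + 3 + 25 = 50.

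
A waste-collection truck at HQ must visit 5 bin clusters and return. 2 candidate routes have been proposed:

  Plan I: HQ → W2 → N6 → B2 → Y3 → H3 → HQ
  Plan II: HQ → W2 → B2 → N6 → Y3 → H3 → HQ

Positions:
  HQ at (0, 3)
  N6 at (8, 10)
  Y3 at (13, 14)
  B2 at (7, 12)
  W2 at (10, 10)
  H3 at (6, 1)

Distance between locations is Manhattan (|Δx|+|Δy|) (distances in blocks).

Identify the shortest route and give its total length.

Plan I: 17 + 2 + 3 + 8 + 20 + 8 = 58
Plan II: 17 + 5 + 3 + 9 + 20 + 8 = 62

Shortest is Plan I, total 58 blocks.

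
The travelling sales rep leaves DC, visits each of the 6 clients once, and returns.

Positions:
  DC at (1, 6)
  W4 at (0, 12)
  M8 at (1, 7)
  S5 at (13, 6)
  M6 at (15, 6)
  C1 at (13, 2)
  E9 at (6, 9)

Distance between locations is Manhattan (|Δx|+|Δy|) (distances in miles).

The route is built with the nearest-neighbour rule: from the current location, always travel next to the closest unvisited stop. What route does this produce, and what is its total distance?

50 miles along DC → M8 → W4 → E9 → S5 → M6 → C1 → DC.

From DC: distances to unvisited — M8=1, W4=7, E9=8, S5=12, M6=14, C1=16. Nearest is M8 (1).
From M8: distances to unvisited — W4=6, E9=7, S5=13, M6=15, C1=17. Nearest is W4 (6).
From W4: distances to unvisited — E9=9, S5=19, M6=21, C1=23. Nearest is E9 (9).
From E9: distances to unvisited — S5=10, M6=12, C1=14. Nearest is S5 (10).
From S5: distances to unvisited — M6=2, C1=4. Nearest is M6 (2).
From M6: distances to unvisited — C1=6. Nearest is C1 (6).
Return C1→DC: 16.
Total = 1 + 6 + 9 + 10 + 2 + 6 + 16 = 50.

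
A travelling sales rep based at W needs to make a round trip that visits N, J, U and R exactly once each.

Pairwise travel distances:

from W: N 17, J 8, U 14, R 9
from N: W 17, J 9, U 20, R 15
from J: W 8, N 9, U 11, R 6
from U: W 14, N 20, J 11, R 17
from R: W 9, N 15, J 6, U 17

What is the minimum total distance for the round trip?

Minimum total distance: 58.

W - N - J - U - R - W: 17+9+11+17+9 = 63
W - N - J - R - U - W: 17+9+6+17+14 = 63
W - N - U - J - R - W: 17+20+11+6+9 = 63
W - N - U - R - J - W: 17+20+17+6+8 = 68
W - N - R - J - U - W: 17+15+6+11+14 = 63
W - N - R - U - J - W: 17+15+17+11+8 = 68
W - J - N - U - R - W: 8+9+20+17+9 = 63
W - J - N - R - U - W: 8+9+15+17+14 = 63
W - J - U - N - R - W: 8+11+20+15+9 = 63
W - J - R - N - U - W: 8+6+15+20+14 = 63
W - U - N - J - R - W: 14+20+9+6+9 = 58
W - U - J - N - R - W: 14+11+9+15+9 = 58
The minimum is 58.
One optimal route: W → U → N → J → R → W (or its reverse).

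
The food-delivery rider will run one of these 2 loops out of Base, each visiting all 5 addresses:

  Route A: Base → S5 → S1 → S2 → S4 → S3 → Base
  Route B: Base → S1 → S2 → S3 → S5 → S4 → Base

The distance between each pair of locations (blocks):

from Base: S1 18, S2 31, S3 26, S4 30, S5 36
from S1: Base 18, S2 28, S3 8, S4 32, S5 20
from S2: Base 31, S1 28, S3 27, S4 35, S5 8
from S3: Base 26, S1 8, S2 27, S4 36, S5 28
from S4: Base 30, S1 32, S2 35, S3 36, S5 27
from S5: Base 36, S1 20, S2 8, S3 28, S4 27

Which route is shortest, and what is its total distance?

Route A: 36 + 20 + 28 + 35 + 36 + 26 = 181
Route B: 18 + 28 + 27 + 28 + 27 + 30 = 158

Shortest is Route B, total 158 blocks.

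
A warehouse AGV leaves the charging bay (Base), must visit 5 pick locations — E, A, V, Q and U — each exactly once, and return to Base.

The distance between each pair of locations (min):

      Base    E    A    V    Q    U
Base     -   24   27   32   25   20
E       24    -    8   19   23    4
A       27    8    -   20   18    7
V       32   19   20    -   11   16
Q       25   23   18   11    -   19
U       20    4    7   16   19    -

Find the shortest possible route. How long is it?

Minimum total distance: 88 min.

Base - E - A - V - Q - U - Base: 24+8+20+11+19+20 = 102
Base - E - A - V - U - Q - Base: 24+8+20+16+19+25 = 112
Base - E - A - Q - V - U - Base: 24+8+18+11+16+20 = 97
Base - E - A - Q - U - V - Base: 24+8+18+19+16+32 = 117
Base - E - A - U - V - Q - Base: 24+8+7+16+11+25 = 91
Base - E - A - U - Q - V - Base: 24+8+7+19+11+32 = 101
Base - E - V - A - Q - U - Base: 24+19+20+18+19+20 = 120
Base - E - V - A - U - Q - Base: 24+19+20+7+19+25 = 114
Base - E - V - Q - A - U - Base: 24+19+11+18+7+20 = 99
Base - E - V - Q - U - A - Base: 24+19+11+19+7+27 = 107
Base - E - V - U - A - Q - Base: 24+19+16+7+18+25 = 109
Base - E - V - U - Q - A - Base: 24+19+16+19+18+27 = 123
Base - E - Q - A - V - U - Base: 24+23+18+20+16+20 = 121
Base - E - Q - A - U - V - Base: 24+23+18+7+16+32 = 120
… (46 more)
Base - Q - V - A - E - U - Base: 25+11+20+8+4+20 = 88  ← best
The minimum is 88.
One optimal route: Base → Q → V → A → E → U → Base (or its reverse).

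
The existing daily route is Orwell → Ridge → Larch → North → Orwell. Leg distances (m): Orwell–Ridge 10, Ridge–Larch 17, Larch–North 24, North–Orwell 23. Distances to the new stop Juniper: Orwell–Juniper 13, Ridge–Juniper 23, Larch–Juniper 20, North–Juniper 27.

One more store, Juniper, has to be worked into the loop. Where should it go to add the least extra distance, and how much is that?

+17 m — insert Juniper between North and Orwell.

Insertion cost between consecutive stops i–j is d(i,Juniper) + d(Juniper,j) − d(i,j):
  between Orwell and Ridge: 13 + 23 − 10 = 26
  between Ridge and Larch: 23 + 20 − 17 = 26
  between Larch and North: 20 + 27 − 24 = 23
  between North and Orwell: 27 + 13 − 23 = 17
Cheapest insertion is between North and Orwell, adding 17.
New total = 74 + 17 = 91.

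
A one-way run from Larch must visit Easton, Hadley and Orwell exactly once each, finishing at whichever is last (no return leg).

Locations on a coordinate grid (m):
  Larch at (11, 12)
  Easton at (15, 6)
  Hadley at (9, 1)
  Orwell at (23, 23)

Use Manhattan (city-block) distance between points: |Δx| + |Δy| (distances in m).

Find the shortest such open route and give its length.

Shortest open route: 49 m.

There are 3! = 6 possible orderings.
Larch→Easton→Hadley→Orwell: 10+11+36 = 57
Larch→Easton→Orwell→Hadley: 10+25+36 = 71
Larch→Hadley→Easton→Orwell: 13+11+25 = 49
Larch→Hadley→Orwell→Easton: 13+36+25 = 74
Larch→Orwell→Easton→Hadley: 23+25+11 = 59
Larch→Orwell→Hadley→Easton: 23+36+11 = 70
The minimum is 49.
One shortest path: Larch → Hadley → Easton → Orwell.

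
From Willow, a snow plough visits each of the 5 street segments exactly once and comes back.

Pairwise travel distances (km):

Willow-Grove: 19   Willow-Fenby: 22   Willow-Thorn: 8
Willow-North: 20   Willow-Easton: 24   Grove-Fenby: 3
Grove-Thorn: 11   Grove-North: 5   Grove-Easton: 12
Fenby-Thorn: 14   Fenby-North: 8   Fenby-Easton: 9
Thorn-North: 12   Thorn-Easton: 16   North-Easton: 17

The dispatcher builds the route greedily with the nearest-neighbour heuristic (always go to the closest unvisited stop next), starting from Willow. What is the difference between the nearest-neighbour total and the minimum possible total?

Willow: Thorn=8, Grove=19, North=20, Fenby=22, Easton=24 ⇒ Thorn
Thorn: Grove=11, North=12, Fenby=14, Easton=16 ⇒ Grove
Grove: Fenby=3, North=5, Easton=12 ⇒ Fenby
Fenby: North=8, Easton=9 ⇒ North
North: Easton=17 ⇒ Easton
NN route Willow → Thorn → Grove → Fenby → North → Easton → Willow costs 71.
Optimal: Willow → Thorn → North → Grove → Fenby → Easton → Willow costs 61 (by enumerating all 60 distinct tours).
Excess = 71 − 61 = 10.

Excess over optimum: 10 km.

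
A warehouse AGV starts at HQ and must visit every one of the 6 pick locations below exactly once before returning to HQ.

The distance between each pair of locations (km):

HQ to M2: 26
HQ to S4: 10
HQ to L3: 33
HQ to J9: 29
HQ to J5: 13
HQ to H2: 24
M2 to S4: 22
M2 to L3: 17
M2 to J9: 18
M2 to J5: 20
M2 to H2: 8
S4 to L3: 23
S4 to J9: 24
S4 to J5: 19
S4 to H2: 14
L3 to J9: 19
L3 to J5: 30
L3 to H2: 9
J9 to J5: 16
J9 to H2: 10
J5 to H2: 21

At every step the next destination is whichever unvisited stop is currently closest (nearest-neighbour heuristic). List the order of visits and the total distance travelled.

HQ → [S4:10 / J5:13 / H2:24 / M2:26 / J9:29 / L3:33] → S4 (10)
S4 → [H2:14 / J5:19 / M2:22 / L3:23 / J9:24] → H2 (14)
H2 → [M2:8 / L3:9 / J9:10 / J5:21] → M2 (8)
M2 → [L3:17 / J9:18 / J5:20] → L3 (17)
L3 → [J9:19 / J5:30] → J9 (19)
J9 → [J5:16] → J5 (16)
Return J5→HQ: 13.
Total = 10 + 14 + 8 + 17 + 19 + 16 + 13 = 97.

Total distance 97 km via the nearest-neighbour route HQ → S4 → H2 → M2 → L3 → J9 → J5 → HQ.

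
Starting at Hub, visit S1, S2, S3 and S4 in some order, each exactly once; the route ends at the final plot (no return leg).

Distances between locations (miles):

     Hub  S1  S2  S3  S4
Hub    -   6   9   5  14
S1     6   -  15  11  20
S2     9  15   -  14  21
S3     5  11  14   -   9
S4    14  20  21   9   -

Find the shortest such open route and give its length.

There are 4! = 24 possible orderings.
Hub - S1 - S2 - S3 - S4: 6+15+14+9 = 44
Hub - S1 - S2 - S4 - S3: 6+15+21+9 = 51
Hub - S1 - S3 - S2 - S4: 6+11+14+21 = 52
Hub - S1 - S3 - S4 - S2: 6+11+9+21 = 47
Hub - S1 - S4 - S2 - S3: 6+20+21+14 = 61
Hub - S1 - S4 - S3 - S2: 6+20+9+14 = 49
Hub - S2 - S1 - S3 - S4: 9+15+11+9 = 44
Hub - S2 - S1 - S4 - S3: 9+15+20+9 = 53
Hub - S2 - S3 - S1 - S4: 9+14+11+20 = 54
Hub - S2 - S3 - S4 - S1: 9+14+9+20 = 52
Hub - S2 - S4 - S1 - S3: 9+21+20+11 = 61
Hub - S2 - S4 - S3 - S1: 9+21+9+11 = 50
Hub - S3 - S1 - S2 - S4: 5+11+15+21 = 52
Hub - S3 - S1 - S4 - S2: 5+11+20+21 = 57
… (10 more)
The minimum is 44.
One shortest path: Hub → S1 → S2 → S3 → S4.

Minimum one-way distance = 44 miles.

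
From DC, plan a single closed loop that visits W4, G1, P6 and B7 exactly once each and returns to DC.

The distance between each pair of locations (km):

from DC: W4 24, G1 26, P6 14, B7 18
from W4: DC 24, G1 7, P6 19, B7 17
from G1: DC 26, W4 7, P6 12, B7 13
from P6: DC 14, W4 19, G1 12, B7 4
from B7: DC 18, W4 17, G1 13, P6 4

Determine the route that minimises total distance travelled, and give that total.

Minimum total distance: 62 km.

There are 12 distinct closed tours to check (reversals are equivalent).
DC - W4 - G1 - P6 - B7 - DC: 24+7+12+4+18 = 65
DC - W4 - G1 - B7 - P6 - DC: 24+7+13+4+14 = 62
DC - W4 - P6 - G1 - B7 - DC: 24+19+12+13+18 = 86
DC - W4 - P6 - B7 - G1 - DC: 24+19+4+13+26 = 86
DC - W4 - B7 - G1 - P6 - DC: 24+17+13+12+14 = 80
DC - W4 - B7 - P6 - G1 - DC: 24+17+4+12+26 = 83
DC - G1 - W4 - P6 - B7 - DC: 26+7+19+4+18 = 74
DC - G1 - W4 - B7 - P6 - DC: 26+7+17+4+14 = 68
DC - G1 - P6 - W4 - B7 - DC: 26+12+19+17+18 = 92
DC - G1 - B7 - W4 - P6 - DC: 26+13+17+19+14 = 89
DC - P6 - W4 - G1 - B7 - DC: 14+19+7+13+18 = 71
DC - P6 - G1 - W4 - B7 - DC: 14+12+7+17+18 = 68
The minimum is 62.
One optimal route: DC → W4 → G1 → B7 → P6 → DC (or its reverse).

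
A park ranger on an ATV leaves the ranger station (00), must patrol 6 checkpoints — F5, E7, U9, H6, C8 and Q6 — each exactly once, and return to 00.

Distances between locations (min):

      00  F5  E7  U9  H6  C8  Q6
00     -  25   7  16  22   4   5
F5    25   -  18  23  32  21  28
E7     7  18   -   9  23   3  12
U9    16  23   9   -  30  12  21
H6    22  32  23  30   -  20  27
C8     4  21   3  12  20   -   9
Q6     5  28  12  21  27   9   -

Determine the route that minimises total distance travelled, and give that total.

00→F5→E7→U9→H6→C8→Q6→00: 25+18+9+30+20+9+5 = 116
00→F5→E7→U9→H6→Q6→C8→00: 25+18+9+30+27+9+4 = 122
00→F5→E7→U9→C8→H6→Q6→00: 25+18+9+12+20+27+5 = 116
00→F5→E7→U9→C8→Q6→H6→00: 25+18+9+12+9+27+22 = 122
00→F5→E7→U9→Q6→H6→C8→00: 25+18+9+21+27+20+4 = 124
00→F5→E7→U9→Q6→C8→H6→00: 25+18+9+21+9+20+22 = 124
00→F5→E7→H6→U9→C8→Q6→00: 25+18+23+30+12+9+5 = 122
00→F5→E7→H6→U9→Q6→C8→00: 25+18+23+30+21+9+4 = 130
… (352 more)
00→H6→F5→U9→E7→C8→Q6→00: 22+32+23+9+3+9+5 = 103  ← best
The minimum is 103.
One optimal route: 00 → H6 → F5 → U9 → E7 → C8 → Q6 → 00 (or its reverse).

103 min — the shortest possible round trip.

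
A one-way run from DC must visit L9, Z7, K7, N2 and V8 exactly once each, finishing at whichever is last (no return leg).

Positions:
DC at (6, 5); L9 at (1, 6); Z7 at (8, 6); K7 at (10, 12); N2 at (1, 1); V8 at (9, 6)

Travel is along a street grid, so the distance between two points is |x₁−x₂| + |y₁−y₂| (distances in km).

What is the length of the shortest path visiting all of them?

There are 5! = 120 possible orderings.
DC→L9→Z7→K7→N2→V8: 6+7+8+20+13 = 54
DC→L9→Z7→K7→V8→N2: 6+7+8+7+13 = 41
DC→L9→Z7→N2→K7→V8: 6+7+12+20+7 = 52
DC→L9→Z7→N2→V8→K7: 6+7+12+13+7 = 45
DC→L9→Z7→V8→K7→N2: 6+7+1+7+20 = 41
DC→L9→Z7→V8→N2→K7: 6+7+1+13+20 = 47
DC→L9→K7→Z7→N2→V8: 6+15+8+12+13 = 54
DC→L9→K7→Z7→V8→N2: 6+15+8+1+13 = 43
DC→L9→K7→N2→Z7→V8: 6+15+20+12+1 = 54
DC→L9→K7→N2→V8→Z7: 6+15+20+13+1 = 55
DC→L9→K7→V8→Z7→N2: 6+15+7+1+12 = 41
DC→L9→K7→V8→N2→Z7: 6+15+7+13+12 = 53
DC→L9→N2→Z7→K7→V8: 6+5+12+8+7 = 38
DC→L9→N2→Z7→V8→K7: 6+5+12+1+7 = 31
… (106 more)
DC→N2→L9→Z7→V8→K7: 9+5+7+1+7 = 29  ← best
The minimum is 29.
One shortest path: DC → N2 → L9 → Z7 → V8 → K7.

Shortest open route: 29 km.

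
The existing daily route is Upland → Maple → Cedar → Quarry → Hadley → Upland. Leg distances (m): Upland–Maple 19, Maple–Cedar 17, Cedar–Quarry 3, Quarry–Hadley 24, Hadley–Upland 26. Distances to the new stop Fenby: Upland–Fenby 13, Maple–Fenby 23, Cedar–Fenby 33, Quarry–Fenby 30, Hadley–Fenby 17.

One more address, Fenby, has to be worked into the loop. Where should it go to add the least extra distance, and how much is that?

Insertion cost between consecutive stops i–j is d(i,Fenby) + d(Fenby,j) − d(i,j):
  between Upland and Maple: 13 + 23 − 19 = 17
  between Maple and Cedar: 23 + 33 − 17 = 39
  between Cedar and Quarry: 33 + 30 − 3 = 60
  between Quarry and Hadley: 30 + 17 − 24 = 23
  between Hadley and Upland: 17 + 13 − 26 = 4
Cheapest insertion is between Hadley and Upland, adding 4.
New total = 89 + 4 = 93.

+4 m — insert Fenby between Hadley and Upland.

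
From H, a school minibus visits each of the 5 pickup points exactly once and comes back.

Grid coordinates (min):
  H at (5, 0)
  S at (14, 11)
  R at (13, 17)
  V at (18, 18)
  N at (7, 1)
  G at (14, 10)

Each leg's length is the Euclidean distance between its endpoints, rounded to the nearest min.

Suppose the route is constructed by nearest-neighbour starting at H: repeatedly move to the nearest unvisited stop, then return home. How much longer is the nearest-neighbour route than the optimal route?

H: N=2, G=13, S=14, R=19, V=22 ⇒ N
N: G=11, S=12, R=17, V=20 ⇒ G
G: S=1, R=7, V=9 ⇒ S
S: R=6, V=8 ⇒ R
R: V=5 ⇒ V
NN route H → N → G → S → R → V → H costs 47.
Optimal: H → R → V → S → G → N → H costs 46 (by enumerating all 60 distinct tours).
Excess = 47 − 46 = 1.

1 min longer than the optimal tour.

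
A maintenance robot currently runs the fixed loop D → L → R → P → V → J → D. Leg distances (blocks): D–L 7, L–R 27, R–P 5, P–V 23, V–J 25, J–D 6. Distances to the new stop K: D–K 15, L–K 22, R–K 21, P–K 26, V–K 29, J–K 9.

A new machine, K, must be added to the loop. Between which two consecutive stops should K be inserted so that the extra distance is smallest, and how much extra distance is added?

Insertion cost between consecutive stops i–j is d(i,K) + d(K,j) − d(i,j):
  between D and L: 15 + 22 − 7 = 30
  between L and R: 22 + 21 − 27 = 16
  between R and P: 21 + 26 − 5 = 42
  between P and V: 26 + 29 − 23 = 32
  between V and J: 29 + 9 − 25 = 13
  between J and D: 9 + 15 − 6 = 18
Cheapest insertion is between V and J, adding 13.
New total = 93 + 13 = 106.

+13 blocks — insert K between V and J.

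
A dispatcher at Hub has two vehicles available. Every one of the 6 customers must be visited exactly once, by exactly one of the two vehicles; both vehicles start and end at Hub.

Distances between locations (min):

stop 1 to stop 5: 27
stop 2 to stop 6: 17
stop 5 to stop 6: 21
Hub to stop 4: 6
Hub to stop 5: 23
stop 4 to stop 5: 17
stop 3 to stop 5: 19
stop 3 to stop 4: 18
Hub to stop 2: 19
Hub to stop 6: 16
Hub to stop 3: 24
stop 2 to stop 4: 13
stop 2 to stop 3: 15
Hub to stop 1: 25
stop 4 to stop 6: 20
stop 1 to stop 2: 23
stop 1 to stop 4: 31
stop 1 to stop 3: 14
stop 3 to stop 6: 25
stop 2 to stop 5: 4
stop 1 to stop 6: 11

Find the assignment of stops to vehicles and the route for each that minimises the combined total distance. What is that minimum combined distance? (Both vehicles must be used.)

95 min — the smallest possible combined total.

Try each way of splitting the stops between the two vehicles (each non-empty) and, for each split, find the best tour for each vehicle:
  {stop 1} + {stop 2, stop 3, stop 4, stop 5, stop 6}: 50 + 80 = 130
  {stop 2} + {stop 1, stop 3, stop 4, stop 5, stop 6}: 38 + 83 = 121
  {stop 1, stop 2} + {stop 3, stop 4, stop 5, stop 6}: 67 + 80 = 147
  {stop 3} + {stop 1, stop 2, stop 4, stop 5, stop 6}: 48 + 77 = 125
  {stop 1, stop 3} + {stop 2, stop 4, stop 5, stop 6}: 63 + 60 = 123
  {stop 2, stop 3} + {stop 1, stop 4, stop 5, stop 6}: 58 + 77 = 135
  … (31 splits in total)
  {stop 4} + {stop 1, stop 2, stop 3, stop 5, stop 6}: 12 + 83 = 95  ← best
Best: vehicle 1 Hub → stop 4 → Hub = 12; vehicle 2 Hub → stop 2 → stop 5 → stop 3 → stop 1 → stop 6 → Hub = 83; combined 95.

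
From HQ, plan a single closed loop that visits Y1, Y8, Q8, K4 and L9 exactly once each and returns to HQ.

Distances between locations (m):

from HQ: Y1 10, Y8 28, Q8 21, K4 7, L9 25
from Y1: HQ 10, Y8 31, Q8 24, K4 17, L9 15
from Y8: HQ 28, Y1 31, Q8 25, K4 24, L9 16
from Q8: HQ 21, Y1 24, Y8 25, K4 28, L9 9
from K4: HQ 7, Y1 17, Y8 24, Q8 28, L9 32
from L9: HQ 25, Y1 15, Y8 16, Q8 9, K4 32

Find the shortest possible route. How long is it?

Shortest round trip = 90 m.

HQ → Y1 → Y8 → Q8 → K4 → L9 → HQ: 10+31+25+28+32+25 = 151
HQ → Y1 → Y8 → Q8 → L9 → K4 → HQ: 10+31+25+9+32+7 = 114
HQ → Y1 → Y8 → K4 → Q8 → L9 → HQ: 10+31+24+28+9+25 = 127
HQ → Y1 → Y8 → K4 → L9 → Q8 → HQ: 10+31+24+32+9+21 = 127
HQ → Y1 → Y8 → L9 → Q8 → K4 → HQ: 10+31+16+9+28+7 = 101
HQ → Y1 → Y8 → L9 → K4 → Q8 → HQ: 10+31+16+32+28+21 = 138
HQ → Y1 → Q8 → Y8 → K4 → L9 → HQ: 10+24+25+24+32+25 = 140
HQ → Y1 → Q8 → Y8 → L9 → K4 → HQ: 10+24+25+16+32+7 = 114
HQ → Y1 → Q8 → K4 → Y8 → L9 → HQ: 10+24+28+24+16+25 = 127
HQ → Y1 → Q8 → K4 → L9 → Y8 → HQ: 10+24+28+32+16+28 = 138
HQ → Y1 → Q8 → L9 → Y8 → K4 → HQ: 10+24+9+16+24+7 = 90
HQ → Y1 → Q8 → L9 → K4 → Y8 → HQ: 10+24+9+32+24+28 = 127
HQ → Y1 → K4 → Y8 → Q8 → L9 → HQ: 10+17+24+25+9+25 = 110
HQ → Y1 → K4 → Y8 → L9 → Q8 → HQ: 10+17+24+16+9+21 = 97
… (46 more)
The minimum is 90.
One optimal route: HQ → Y1 → Q8 → L9 → Y8 → K4 → HQ (or its reverse).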